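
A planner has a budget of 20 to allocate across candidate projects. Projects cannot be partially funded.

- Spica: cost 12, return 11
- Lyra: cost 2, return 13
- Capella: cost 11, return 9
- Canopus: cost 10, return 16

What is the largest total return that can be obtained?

Lyra + Canopus: cost 2 + 10 = 12 ≤ 20, return 13 + 16 = 29.
Spica + Lyra: cost 12 + 2 = 14 ≤ 20, return 11 + 13 = 24.
Best is Lyra and Canopus with total return 29.

29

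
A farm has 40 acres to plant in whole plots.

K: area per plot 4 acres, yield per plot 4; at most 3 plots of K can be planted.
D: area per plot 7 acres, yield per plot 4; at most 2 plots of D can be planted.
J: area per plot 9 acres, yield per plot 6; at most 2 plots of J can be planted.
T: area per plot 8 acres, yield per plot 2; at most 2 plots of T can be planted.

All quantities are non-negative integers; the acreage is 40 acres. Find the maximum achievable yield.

28

K has the best ratio (4/4); taking only K gives at most 3×4 = 12 (stopped by the supply cap of 3).
Mixing does better — 2×K, 2×D, and 2×J: area 40 ≤ 40, yield 2·4 + 2·4 + 2·6 = 28.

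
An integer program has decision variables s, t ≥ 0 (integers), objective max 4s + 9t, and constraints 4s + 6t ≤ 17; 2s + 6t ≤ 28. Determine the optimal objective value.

22

Relaxing integrality, the LP optimum is 25.50 at (s,t) = (0, 2.83), which is not an integer point.
(s,t)=(1,2): 4·1+6·2=16≤17, 2·1+6·2=14≤28, objective 22.
(s,t)=(0,2): 4·0+6·2=12≤17, 2·0+6·2=12≤28, objective 18.
(s,t)=(2,1): 4·2+6·1=14≤17, 2·2+6·1=10≤28, objective 17.
The best lattice point is (1,2), giving 22.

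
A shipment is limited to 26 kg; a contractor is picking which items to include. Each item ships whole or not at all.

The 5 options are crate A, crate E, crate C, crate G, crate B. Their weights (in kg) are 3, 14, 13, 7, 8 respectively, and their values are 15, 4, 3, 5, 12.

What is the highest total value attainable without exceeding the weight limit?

Treat it as a binary knapsack problem.
Take crate A, crate G, and crate B: weight 3 + 7 + 8 = 18 ≤ 26, value 15 + 5 + 12 = 32.
No other feasible combination does better.

32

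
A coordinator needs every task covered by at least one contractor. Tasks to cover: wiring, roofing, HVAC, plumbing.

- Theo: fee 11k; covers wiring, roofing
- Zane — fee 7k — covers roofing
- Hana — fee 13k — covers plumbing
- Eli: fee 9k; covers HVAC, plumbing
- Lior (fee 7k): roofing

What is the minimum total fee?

Choose Theo and Eli: together they cover wiring, roofing, HVAC, plumbing — every task.
Total fee: 11 + 9 = 20.
No cover costs less than 20.

20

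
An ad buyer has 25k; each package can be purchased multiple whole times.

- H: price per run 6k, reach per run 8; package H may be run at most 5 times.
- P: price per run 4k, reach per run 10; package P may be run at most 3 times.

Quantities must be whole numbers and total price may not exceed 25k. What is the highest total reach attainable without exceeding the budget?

P has the best ratio (10/4); taking only P gives at most 3×10 = 30 (stopped by the supply cap of 3).
Mixing does better — 2×H and 3×P: price 24 ≤ 25, reach 2·8 + 3·10 = 46.

46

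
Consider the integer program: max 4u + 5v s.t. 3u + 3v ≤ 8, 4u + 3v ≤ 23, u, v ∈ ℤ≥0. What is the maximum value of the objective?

(u,v)=(0,2) is feasible, giving 10.
(u,v)=(1,1) is feasible, giving 9.
(u,v)=(0,1) is feasible, giving 5.
No feasible integer point exceeds 10.

10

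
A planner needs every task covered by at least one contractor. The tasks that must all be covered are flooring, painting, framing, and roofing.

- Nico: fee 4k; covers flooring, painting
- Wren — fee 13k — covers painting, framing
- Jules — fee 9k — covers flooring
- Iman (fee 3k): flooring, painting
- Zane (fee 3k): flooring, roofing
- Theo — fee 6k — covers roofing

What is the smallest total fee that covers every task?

The greedy cost-per-new-task heuristic would pick Iman, Zane, and Wren for 19, but a cheaper cover exists.
Choose Wren and Zane: together they cover flooring, painting, framing, roofing — every task.
Total fee: 13 + 3 = 16.
No cover costs less than 16.

16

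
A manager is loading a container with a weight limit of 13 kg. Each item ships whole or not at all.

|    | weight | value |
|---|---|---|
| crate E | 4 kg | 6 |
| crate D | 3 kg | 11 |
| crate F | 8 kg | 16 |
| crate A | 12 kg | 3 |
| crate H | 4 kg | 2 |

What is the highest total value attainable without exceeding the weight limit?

Allowing fractional choices, the relaxed optimum would be about 30.0, but items are indivisible.
crate E + crate F: weight 4 + 8 = 12 ≤ 13, value 6 + 16 = 22.
crate D + crate F: weight 3 + 8 = 11 ≤ 13, value 11 + 16 = 27.
Best is crate D and crate F with total value 27.

27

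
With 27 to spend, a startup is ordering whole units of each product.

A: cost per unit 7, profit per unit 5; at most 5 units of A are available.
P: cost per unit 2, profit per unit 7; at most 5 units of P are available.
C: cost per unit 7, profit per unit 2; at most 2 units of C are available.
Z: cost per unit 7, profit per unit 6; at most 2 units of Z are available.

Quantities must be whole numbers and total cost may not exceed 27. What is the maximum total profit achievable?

47

5×P and 2×Z: cost 24 ≤ 27, profit 5·7 + 2·6 = 47.
1×A, 5×P, and 1×Z: cost 24 ≤ 27, profit 1·5 + 5·7 + 1·6 = 46.
Best is 47.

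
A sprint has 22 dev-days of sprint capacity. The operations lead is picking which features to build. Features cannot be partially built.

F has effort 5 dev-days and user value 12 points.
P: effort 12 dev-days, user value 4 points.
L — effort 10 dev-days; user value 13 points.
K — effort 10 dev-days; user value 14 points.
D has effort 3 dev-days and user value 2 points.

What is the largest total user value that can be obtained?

Treat it as a binary knapsack problem.
Allowing fractional choices, the relaxed optimum would be about 35.1, but features are indivisible.
L + K: effort 10 + 10 = 20 ≤ 22, user value 13 + 14 = 27.
F + K + D: effort 5 + 10 + 3 = 18 ≤ 22, user value 12 + 14 + 2 = 28.
F + L + D: effort 5 + 10 + 3 = 18 ≤ 22, user value 12 + 13 + 2 = 27.
Best is F, K, and D with total user value 28.

28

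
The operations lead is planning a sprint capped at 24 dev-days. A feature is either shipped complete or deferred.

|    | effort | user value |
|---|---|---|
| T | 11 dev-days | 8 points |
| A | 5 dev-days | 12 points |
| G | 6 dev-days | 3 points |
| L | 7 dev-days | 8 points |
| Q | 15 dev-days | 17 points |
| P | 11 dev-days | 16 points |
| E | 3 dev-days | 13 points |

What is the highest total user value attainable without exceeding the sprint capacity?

Take A, Q, and E: effort 5 + 15 + 3 = 23 ≤ 24, user value 12 + 17 + 13 = 42.
No other feasible combination does better.

42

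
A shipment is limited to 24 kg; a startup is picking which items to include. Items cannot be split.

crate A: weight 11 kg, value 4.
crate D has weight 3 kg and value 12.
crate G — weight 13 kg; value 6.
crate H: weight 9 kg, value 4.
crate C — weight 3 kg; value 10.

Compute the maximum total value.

Allowing fractional choices, the relaxed optimum would be about 30.2, but items are indivisible.
crate A + crate D + crate C: weight 11 + 3 + 3 = 17 ≤ 24, value 4 + 12 + 10 = 26.
crate D + crate G + crate C: weight 3 + 13 + 3 = 19 ≤ 24, value 12 + 6 + 10 = 28.
crate D + crate H + crate C: weight 3 + 9 + 3 = 15 ≤ 24, value 12 + 4 + 10 = 26.
Best is crate D, crate G, and crate C with total value 28.

28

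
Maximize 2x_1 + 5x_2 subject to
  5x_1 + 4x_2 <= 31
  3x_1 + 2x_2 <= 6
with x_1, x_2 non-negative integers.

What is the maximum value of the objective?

15

(x_1,x_2)=(0,3): 5·0+4·3=12≤31, 3·0+2·3=6≤6, objective 15.
(x_1,x_2)=(0,2): 5·0+4·2=8≤31, 3·0+2·2=4≤6, objective 10.
No feasible integer point exceeds 15.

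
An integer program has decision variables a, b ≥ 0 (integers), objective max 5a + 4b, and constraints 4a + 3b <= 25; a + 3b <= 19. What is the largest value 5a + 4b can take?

32

Relaxing integrality, the LP optimum is 32.67 at (a,b) = (2, 5.67), which is not an integer point.
(a,b)=(4,3): 4·4+3·3=25≤25, 1·4+3·3=13≤19, objective 32.
(a,b)=(3,4): 4·3+3·4=24≤25, 1·3+3·4=15≤19, objective 31.
(a,b)=(2,5): 4·2+3·5=23≤25, 1·2+3·5=17≤19, objective 30.
(a,b)=(1,6): 4·1+3·6=22≤25, 1·1+3·6=19≤19, objective 29.
The best lattice point is (4,3), giving 32.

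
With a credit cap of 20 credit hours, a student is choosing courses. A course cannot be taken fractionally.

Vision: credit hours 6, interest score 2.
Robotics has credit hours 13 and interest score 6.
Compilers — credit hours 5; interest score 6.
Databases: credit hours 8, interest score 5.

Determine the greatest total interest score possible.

This is an integer program with binary decision variables.
Allowing fractional choices, the relaxed optimum would be about 14.2, but courses are indivisible.
Vision + Compilers + Databases: credit hours 6 + 5 + 8 = 19 ≤ 20, interest score 2 + 6 + 5 = 13.
Robotics + Compilers: credit hours 13 + 5 = 18 ≤ 20, interest score 6 + 6 = 12.
Best is Vision, Compilers, and Databases with total interest score 13.

13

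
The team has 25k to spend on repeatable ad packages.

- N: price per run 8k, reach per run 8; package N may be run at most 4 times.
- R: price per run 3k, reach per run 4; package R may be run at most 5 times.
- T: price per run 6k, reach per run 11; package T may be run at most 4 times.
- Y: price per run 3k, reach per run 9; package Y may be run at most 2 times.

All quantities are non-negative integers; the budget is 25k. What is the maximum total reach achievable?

51

This is a bounded integer knapsack.
2×R, 2×T, and 2×Y: price 24 ≤ 25, reach 2·4 + 2·11 + 2·9 = 48.
3×T and 2×Y: price 24 ≤ 25, reach 3·11 + 2·9 = 51.
Best is 51.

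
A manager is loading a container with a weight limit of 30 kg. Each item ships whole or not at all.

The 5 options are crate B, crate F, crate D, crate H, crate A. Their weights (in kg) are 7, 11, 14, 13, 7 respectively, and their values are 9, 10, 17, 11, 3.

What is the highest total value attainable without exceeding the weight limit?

29

This is a 0-1 knapsack instance.
Allowing fractional choices, the relaxed optimum would be about 34.2, but items are indivisible.
crate F + crate D: weight 11 + 14 = 25 ≤ 30, value 10 + 17 = 27.
crate B + crate D + crate A: weight 7 + 14 + 7 = 28 ≤ 30, value 9 + 17 + 3 = 29.
crate D + crate H: weight 14 + 13 = 27 ≤ 30, value 17 + 11 = 28.
Best is crate B, crate D, and crate A with total value 29.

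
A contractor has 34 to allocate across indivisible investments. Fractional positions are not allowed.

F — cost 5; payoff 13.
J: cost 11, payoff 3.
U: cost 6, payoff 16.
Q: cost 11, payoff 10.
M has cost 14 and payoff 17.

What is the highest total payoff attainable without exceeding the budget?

46

Take F, U, and M: cost 5 + 6 + 14 = 25 ≤ 34, payoff 13 + 16 + 17 = 46.
No other feasible combination does better.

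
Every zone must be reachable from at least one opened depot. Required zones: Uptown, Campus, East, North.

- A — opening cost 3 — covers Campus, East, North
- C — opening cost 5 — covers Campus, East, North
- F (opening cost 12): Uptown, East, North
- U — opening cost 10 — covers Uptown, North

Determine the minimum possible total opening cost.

13

Choose A and U: together they cover Uptown, Campus, East, North — every zone.
Total opening cost: 3 + 10 = 13.
No cover costs less than 13.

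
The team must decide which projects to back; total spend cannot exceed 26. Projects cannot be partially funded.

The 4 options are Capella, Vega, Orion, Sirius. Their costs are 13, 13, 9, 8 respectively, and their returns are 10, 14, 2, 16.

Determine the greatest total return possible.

Take Vega and Sirius: cost 13 + 8 = 21 ≤ 26, return 14 + 16 = 30.
No other feasible combination does better.

30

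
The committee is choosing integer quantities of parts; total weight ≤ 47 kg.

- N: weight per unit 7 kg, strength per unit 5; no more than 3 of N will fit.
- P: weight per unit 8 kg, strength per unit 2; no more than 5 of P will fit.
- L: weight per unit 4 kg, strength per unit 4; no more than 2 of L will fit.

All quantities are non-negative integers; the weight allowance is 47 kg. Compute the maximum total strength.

This is a bounded integer knapsack.
L has the best ratio (4/4); taking only L gives at most 2×4 = 8 (stopped by the supply cap of 2).
Mixing does better — 3×N, 2×P, and 2×L: weight 45 ≤ 47, strength 3·5 + 2·2 + 2·4 = 27.

27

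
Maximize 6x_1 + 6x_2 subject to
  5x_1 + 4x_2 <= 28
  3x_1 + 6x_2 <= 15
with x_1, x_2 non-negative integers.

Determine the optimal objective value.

30

(x_1,x_2)=(5,0) is feasible, giving 30.
(x_1,x_2)=(4,0) is feasible, giving 24.
Maximum is 30 at (x_1,x_2)=(5,0).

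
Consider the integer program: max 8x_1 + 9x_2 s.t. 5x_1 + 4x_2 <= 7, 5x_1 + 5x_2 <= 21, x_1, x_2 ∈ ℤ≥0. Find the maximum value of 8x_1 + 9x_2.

9

Relaxing integrality, the LP optimum is 15.75 at (x_1,x_2) = (0, 1.75), which is not an integer point.
(x_1,x_2)=(0,1) is feasible, giving 9.
(x_1,x_2)=(1,0) is feasible, giving 8.
(x_1,x_2)=(0,0) is feasible, giving 0.
Maximum is 9 at (x_1,x_2)=(0,1).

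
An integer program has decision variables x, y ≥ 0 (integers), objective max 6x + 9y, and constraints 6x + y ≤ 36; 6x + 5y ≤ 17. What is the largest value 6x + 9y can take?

(x,y)=(0,3): 6·0+1·3=3≤36, 6·0+5·3=15≤17, objective 27.
(x,y)=(1,2): 6·1+1·2=8≤36, 6·1+5·2=16≤17, objective 24.
(x,y)=(0,2): 6·0+1·2=2≤36, 6·0+5·2=10≤17, objective 18.
The best lattice point is (0,3), giving 27.

27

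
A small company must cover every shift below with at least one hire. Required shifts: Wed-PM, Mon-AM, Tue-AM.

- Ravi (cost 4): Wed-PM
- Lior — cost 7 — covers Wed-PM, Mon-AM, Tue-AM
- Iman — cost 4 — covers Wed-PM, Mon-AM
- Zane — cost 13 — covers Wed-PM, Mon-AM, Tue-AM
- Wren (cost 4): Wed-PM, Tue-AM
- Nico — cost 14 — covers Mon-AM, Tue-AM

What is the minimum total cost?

7

The greedy cost-per-new-shift heuristic would pick Iman and Wren for 8, but a cheaper cover exists.
Lior alone covers Wed-PM, Mon-AM, Tue-AM — every shift.
Total cost: 7.
No cover costs less than 7.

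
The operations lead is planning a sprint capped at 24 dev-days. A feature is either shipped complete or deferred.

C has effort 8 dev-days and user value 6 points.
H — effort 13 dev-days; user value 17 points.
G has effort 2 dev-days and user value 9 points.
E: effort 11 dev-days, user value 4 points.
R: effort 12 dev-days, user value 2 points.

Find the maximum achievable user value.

This is an integer program with binary decision variables.
Allowing fractional choices, the relaxed optimum would be about 32.4, but features are indivisible.
C + H: effort 8 + 13 = 21 ≤ 24, user value 6 + 17 = 23.
H + G: effort 13 + 2 = 15 ≤ 24, user value 17 + 9 = 26.
C + H + G: effort 8 + 13 + 2 = 23 ≤ 24, user value 6 + 17 + 9 = 32.
Best is C, H, and G with total user value 32.

32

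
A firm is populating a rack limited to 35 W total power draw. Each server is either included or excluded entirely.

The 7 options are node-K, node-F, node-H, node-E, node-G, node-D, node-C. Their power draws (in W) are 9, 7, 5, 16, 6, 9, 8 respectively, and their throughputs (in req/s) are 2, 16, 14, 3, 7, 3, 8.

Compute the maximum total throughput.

48

node-K + node-F + node-H + node-G + node-C: power draw 9 + 7 + 5 + 6 + 8 = 35 ≤ 35, throughput 2 + 16 + 14 + 7 + 8 = 47.
node-F + node-H + node-G + node-D + node-C: power draw 7 + 5 + 6 + 9 + 8 = 35 ≤ 35, throughput 16 + 14 + 7 + 3 + 8 = 48.
node-F + node-H + node-G + node-C: power draw 7 + 5 + 6 + 8 = 26 ≤ 35, throughput 16 + 14 + 7 + 8 = 45.
Best is node-F, node-H, node-G, node-D, and node-C with total throughput 48.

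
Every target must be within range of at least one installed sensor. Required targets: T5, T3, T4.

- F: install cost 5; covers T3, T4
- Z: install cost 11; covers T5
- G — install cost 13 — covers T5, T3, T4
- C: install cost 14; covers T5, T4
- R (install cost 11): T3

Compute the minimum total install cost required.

13

The greedy cost-per-new-target heuristic would pick F and Z for 16, but a cheaper cover exists.
G alone covers T5, T3, T4 — every target.
Total install cost: 13.
No cover costs less than 13.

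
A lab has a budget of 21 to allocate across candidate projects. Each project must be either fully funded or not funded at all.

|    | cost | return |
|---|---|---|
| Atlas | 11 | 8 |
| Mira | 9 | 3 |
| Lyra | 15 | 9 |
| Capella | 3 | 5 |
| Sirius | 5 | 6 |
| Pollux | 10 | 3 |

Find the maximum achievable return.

This is an integer program with binary decision variables.
Take Atlas, Capella, and Sirius: cost 11 + 3 + 5 = 19 ≤ 21, return 8 + 5 + 6 = 19.
No other feasible combination does better.

19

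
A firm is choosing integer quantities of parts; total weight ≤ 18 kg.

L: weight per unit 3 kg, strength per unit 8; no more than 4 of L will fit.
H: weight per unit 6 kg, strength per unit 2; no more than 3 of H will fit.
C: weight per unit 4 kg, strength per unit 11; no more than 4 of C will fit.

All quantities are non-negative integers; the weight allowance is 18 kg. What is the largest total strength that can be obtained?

49

This is a bounded integer knapsack.
C has the best ratio (11/4); taking only C gives at most 4×11 = 44 (stopped by the weight limit).
Mixing does better — 2×L and 3×C: weight 18 ≤ 18, strength 2·8 + 3·11 = 49.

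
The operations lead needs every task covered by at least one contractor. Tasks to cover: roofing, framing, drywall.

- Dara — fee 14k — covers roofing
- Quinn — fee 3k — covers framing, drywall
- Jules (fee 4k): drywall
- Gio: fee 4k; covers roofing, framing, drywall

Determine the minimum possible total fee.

This is a weighted set-cover instance.
Gio alone covers roofing, framing, drywall — every task.
Total fee: 4.
No cover costs less than 4.

4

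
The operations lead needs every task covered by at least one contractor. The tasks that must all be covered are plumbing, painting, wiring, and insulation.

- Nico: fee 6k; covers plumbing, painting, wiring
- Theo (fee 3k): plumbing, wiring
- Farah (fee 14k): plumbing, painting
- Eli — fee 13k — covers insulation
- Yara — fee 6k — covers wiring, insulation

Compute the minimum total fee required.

This is an integer covering problem.
The greedy cost-per-new-task heuristic would pick Theo, Nico, and Yara for 15, but a cheaper cover exists.
Choose Nico and Yara: together they cover plumbing, painting, wiring, insulation — every task.
Total fee: 6 + 6 = 12.
No cover costs less than 12.

12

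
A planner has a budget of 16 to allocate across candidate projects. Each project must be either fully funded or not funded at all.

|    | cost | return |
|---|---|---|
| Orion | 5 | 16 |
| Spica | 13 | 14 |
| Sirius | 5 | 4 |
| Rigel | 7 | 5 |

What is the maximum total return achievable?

21

Orion + Rigel: cost 5 + 7 = 12 ≤ 16, return 16 + 5 = 21.
Orion + Sirius: cost 5 + 5 = 10 ≤ 16, return 16 + 4 = 20.
Orion: cost 5 ≤ 16, return 16.
Best is Orion and Rigel with total return 21.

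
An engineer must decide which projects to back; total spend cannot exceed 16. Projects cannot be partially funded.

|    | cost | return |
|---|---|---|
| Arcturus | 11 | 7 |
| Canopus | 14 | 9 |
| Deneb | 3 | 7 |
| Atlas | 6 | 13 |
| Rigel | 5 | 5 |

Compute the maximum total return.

This is a 0-1 knapsack instance.
Deneb + Atlas + Rigel: cost 3 + 6 + 5 = 14 ≤ 16, return 7 + 13 + 5 = 25.
Atlas + Rigel: cost 6 + 5 = 11 ≤ 16, return 13 + 5 = 18.
Deneb + Atlas: cost 3 + 6 = 9 ≤ 16, return 7 + 13 = 20.
Best is Deneb, Atlas, and Rigel with total return 25.

25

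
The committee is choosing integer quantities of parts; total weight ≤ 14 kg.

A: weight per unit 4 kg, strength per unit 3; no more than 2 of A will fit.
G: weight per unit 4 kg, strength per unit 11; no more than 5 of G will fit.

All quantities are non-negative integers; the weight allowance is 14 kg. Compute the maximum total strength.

This is a bounded integer knapsack.
G has the best ratio (11/4); taking only G gives at most 3×11 = 33 (stopped by the weight limit).
Optimal: 3×G: weight 12 ≤ 14, strength 3·11 = 33.

33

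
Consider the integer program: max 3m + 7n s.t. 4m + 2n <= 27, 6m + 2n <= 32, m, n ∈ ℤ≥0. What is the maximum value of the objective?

91

The continuous relaxation peaks at (0, 13.5) with value 94.50; rounding to a feasible lattice point costs some objective.
(m,n)=(0,13): 4·0+2·13=26≤27, 6·0+2·13=26≤32, objective 91.
(m,n)=(0,12): 4·0+2·12=24≤27, 6·0+2·12=24≤32, objective 84.
No feasible integer point exceeds 91.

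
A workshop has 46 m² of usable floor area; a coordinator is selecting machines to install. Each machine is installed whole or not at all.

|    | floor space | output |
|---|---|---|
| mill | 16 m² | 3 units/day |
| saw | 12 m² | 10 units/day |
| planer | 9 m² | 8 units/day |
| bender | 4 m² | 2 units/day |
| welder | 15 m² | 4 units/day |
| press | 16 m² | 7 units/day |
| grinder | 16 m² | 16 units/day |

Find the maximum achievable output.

36

This is a 0-1 knapsack instance.
Allowing fractional choices, the relaxed optimum would be about 38.2, but machines are indivisible.
saw + planer + grinder: floor space 12 + 9 + 16 = 37 ≤ 46, output 10 + 8 + 16 = 34.
saw + planer + bender + grinder: floor space 12 + 9 + 4 + 16 = 41 ≤ 46, output 10 + 8 + 2 + 16 = 36.
Best is saw, planer, bender, and grinder with total output 36.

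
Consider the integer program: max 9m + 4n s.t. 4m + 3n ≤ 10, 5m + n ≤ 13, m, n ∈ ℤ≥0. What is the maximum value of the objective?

18

(m,n)=(2,0) is feasible, giving 18.
(m,n)=(1,1) is feasible, giving 13.
(m,n)=(1,0) is feasible, giving 9.
The best lattice point is (2,0), giving 18.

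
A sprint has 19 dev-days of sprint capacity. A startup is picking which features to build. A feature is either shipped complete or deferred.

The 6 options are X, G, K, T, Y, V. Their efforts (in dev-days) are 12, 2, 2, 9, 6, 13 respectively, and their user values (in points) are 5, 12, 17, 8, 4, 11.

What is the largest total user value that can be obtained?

41

G + K + V: effort 2 + 2 + 13 = 17 ≤ 19, user value 12 + 17 + 11 = 40.
G + K + T + Y: effort 2 + 2 + 9 + 6 = 19 ≤ 19, user value 12 + 17 + 8 + 4 = 41.
Best is G, K, T, and Y with total user value 41.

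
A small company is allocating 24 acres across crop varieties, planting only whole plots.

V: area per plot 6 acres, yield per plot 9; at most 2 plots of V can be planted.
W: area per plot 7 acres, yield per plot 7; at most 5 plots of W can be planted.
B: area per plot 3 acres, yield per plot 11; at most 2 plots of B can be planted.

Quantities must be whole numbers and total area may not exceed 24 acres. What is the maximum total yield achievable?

40

B has the best ratio (11/3); taking only B gives at most 2×11 = 22 (stopped by the supply cap of 2).
Mixing does better — 2×V and 2×B: area 18 ≤ 24, yield 2·9 + 2·11 = 40.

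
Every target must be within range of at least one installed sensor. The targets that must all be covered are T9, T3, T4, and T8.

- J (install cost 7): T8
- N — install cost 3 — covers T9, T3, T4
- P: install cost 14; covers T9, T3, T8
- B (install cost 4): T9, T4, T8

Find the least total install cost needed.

7

This is a weighted set-cover instance.
Choose N and B: together they cover T9, T3, T4, T8 — every target.
Total install cost: 3 + 4 = 7.
No cover costs less than 7.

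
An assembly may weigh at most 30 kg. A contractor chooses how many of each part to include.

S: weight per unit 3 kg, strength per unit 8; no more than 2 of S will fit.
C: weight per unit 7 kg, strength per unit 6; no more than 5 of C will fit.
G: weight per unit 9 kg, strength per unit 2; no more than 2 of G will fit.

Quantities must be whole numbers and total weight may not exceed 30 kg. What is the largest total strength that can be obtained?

34

This is a bounded integer knapsack.
2×S, 2×C, and 1×G: weight 29 ≤ 30, strength 2·8 + 2·6 + 1·2 = 30.
2×S and 3×C: weight 27 ≤ 30, strength 2·8 + 3·6 = 34.
Best is 34.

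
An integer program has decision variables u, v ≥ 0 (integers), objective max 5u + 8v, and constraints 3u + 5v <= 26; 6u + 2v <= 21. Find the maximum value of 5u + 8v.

42

(u,v)=(2,4): 3·2+5·4=26≤26, 6·2+2·4=20≤21, objective 42.
(u,v)=(1,4): 3·1+5·4=23≤26, 6·1+2·4=14≤21, objective 37.
The best lattice point is (2,4), giving 42.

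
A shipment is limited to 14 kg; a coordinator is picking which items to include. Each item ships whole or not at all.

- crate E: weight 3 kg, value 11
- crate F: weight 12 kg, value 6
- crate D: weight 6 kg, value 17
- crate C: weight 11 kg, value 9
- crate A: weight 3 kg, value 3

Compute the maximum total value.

This is an integer program with binary decision variables.
Allowing fractional choices, the relaxed optimum would be about 32.6, but items are indivisible.
crate E + crate D + crate A: weight 3 + 6 + 3 = 12 ≤ 14, value 11 + 17 + 3 = 31.
crate E + crate D: weight 3 + 6 = 9 ≤ 14, value 11 + 17 = 28.
Best is crate E, crate D, and crate A with total value 31.

31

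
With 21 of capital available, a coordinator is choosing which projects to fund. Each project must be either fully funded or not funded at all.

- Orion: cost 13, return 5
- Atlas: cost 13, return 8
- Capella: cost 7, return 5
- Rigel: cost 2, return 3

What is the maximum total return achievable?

Allowing fractional choices, the relaxed optimum would be about 15.4, but projects are indivisible.
Atlas + Capella: cost 13 + 7 = 20 ≤ 21, return 8 + 5 = 13.
Orion + Capella: cost 13 + 7 = 20 ≤ 21, return 5 + 5 = 10.
Atlas + Rigel: cost 13 + 2 = 15 ≤ 21, return 8 + 3 = 11.
Best is Atlas and Capella with total return 13.

13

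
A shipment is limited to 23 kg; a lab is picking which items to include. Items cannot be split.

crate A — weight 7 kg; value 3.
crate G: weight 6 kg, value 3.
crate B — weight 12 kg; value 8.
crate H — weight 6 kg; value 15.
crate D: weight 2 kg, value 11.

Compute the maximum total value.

34

Allowing fractional choices, the relaxed optimum would be about 35.5, but items are indivisible.
crate G + crate H + crate D: weight 6 + 6 + 2 = 14 ≤ 23, value 3 + 15 + 11 = 29.
crate A + crate G + crate H + crate D: weight 7 + 6 + 6 + 2 = 21 ≤ 23, value 3 + 3 + 15 + 11 = 32.
crate B + crate H + crate D: weight 12 + 6 + 2 = 20 ≤ 23, value 8 + 15 + 11 = 34.
Best is crate B, crate H, and crate D with total value 34.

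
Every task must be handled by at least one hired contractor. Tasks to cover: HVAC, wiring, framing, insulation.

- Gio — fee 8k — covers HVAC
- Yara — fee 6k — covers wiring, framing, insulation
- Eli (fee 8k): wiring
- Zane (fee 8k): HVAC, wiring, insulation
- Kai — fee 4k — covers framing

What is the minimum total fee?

Choose Zane and Kai: together they cover HVAC, wiring, framing, insulation — every task.
Total fee: 8 + 4 = 12.

12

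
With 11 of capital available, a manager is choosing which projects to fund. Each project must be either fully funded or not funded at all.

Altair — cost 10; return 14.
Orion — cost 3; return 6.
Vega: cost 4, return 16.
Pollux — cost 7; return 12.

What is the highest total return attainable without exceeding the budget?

28

Allowing fractional choices, the relaxed optimum would be about 28.9, but projects are indivisible.
Orion + Pollux: cost 3 + 7 = 10 ≤ 11, return 6 + 12 = 18.
Orion + Vega: cost 3 + 4 = 7 ≤ 11, return 6 + 16 = 22.
Vega + Pollux: cost 4 + 7 = 11 ≤ 11, return 16 + 12 = 28.
Best is Vega and Pollux with total return 28.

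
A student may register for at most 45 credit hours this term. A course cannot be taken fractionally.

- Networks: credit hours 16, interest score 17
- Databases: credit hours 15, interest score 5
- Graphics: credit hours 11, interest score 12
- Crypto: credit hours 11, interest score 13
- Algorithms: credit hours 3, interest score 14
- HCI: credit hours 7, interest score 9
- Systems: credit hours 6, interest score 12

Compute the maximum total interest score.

Networks + Graphics + Algorithms + HCI + Systems: credit hours 16 + 11 + 3 + 7 + 6 = 43 ≤ 45, interest score 17 + 12 + 14 + 9 + 12 = 64.
Graphics + Crypto + Algorithms + HCI + Systems: credit hours 11 + 11 + 3 + 7 + 6 = 38 ≤ 45, interest score 12 + 13 + 14 + 9 + 12 = 60.
Networks + Crypto + Algorithms + HCI + Systems: credit hours 16 + 11 + 3 + 7 + 6 = 43 ≤ 45, interest score 17 + 13 + 14 + 9 + 12 = 65.
Best is Networks, Crypto, Algorithms, HCI, and Systems with total interest score 65.

65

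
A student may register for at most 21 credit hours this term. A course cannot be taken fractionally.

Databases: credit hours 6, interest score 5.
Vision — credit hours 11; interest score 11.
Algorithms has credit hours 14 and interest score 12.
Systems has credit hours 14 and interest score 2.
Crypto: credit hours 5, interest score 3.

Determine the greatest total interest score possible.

Take Databases and Algorithms: credit hours 6 + 14 = 20 ≤ 21, interest score 5 + 12 = 17.
No other feasible combination does better.

17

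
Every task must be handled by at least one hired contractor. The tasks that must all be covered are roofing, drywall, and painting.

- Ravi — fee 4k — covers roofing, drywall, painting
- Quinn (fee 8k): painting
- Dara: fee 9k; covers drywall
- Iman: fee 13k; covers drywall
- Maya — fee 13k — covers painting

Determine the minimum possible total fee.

Ravi alone covers roofing, drywall, painting — every task.
Total fee: 4.
No cover costs less than 4.

4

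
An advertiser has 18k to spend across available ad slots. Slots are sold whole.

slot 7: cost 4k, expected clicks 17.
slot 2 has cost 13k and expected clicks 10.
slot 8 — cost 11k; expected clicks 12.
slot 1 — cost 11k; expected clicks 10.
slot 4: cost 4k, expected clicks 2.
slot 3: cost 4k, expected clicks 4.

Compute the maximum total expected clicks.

Allowing fractional choices, the relaxed optimum would be about 32.0, but ad slots are indivisible.
slot 7 + slot 2: cost 4 + 13 = 17 ≤ 18, expected clicks 17 + 10 = 27.
slot 7 + slot 8: cost 4 + 11 = 15 ≤ 18, expected clicks 17 + 12 = 29.
slot 7 + slot 1: cost 4 + 11 = 15 ≤ 18, expected clicks 17 + 10 = 27.
Best is slot 7 and slot 8 with total expected clicks 29.

29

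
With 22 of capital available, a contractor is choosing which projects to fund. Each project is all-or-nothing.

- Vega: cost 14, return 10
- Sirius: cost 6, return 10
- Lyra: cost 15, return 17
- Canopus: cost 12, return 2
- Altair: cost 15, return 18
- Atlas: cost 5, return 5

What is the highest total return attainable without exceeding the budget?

Allowing fractional choices, the relaxed optimum would be about 29.1, but projects are indivisible.
Sirius + Altair: cost 6 + 15 = 21 ≤ 22, return 10 + 18 = 28.
Altair + Atlas: cost 15 + 5 = 20 ≤ 22, return 18 + 5 = 23.
Sirius + Lyra: cost 6 + 15 = 21 ≤ 22, return 10 + 17 = 27.
Best is Sirius and Altair with total return 28.

28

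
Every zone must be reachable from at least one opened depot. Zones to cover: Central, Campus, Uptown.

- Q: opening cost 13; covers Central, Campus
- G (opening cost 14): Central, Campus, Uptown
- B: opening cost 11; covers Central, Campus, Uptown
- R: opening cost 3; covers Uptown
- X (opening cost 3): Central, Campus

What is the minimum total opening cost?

Choose R and X: together they cover Central, Campus, Uptown — every zone.
Total opening cost: 3 + 3 = 6.

6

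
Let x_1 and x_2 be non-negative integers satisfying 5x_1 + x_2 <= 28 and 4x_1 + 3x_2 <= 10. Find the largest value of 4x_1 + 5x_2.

15

Relaxing integrality, the LP optimum is 16.67 at (x_1,x_2) = (0, 3.33), which is not an integer point.
(x_1,x_2)=(0,3): 5·0+1·3=3≤28, 4·0+3·3=9≤10, objective 15.
(x_1,x_2)=(1,2): 5·1+1·2=7≤28, 4·1+3·2=10≤10, objective 14.
(x_1,x_2)=(0,2): 5·0+1·2=2≤28, 4·0+3·2=6≤10, objective 10.
Maximum is 15 at (x_1,x_2)=(0,3).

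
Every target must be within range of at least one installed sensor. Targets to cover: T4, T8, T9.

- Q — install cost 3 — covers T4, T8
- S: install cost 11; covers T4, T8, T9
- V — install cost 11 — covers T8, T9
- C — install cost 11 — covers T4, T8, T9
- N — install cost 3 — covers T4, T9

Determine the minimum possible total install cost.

6

This is an integer covering problem.
Choose Q and N: together they cover T4, T8, T9 — every target.
Total install cost: 3 + 3 = 6.
No cover costs less than 6.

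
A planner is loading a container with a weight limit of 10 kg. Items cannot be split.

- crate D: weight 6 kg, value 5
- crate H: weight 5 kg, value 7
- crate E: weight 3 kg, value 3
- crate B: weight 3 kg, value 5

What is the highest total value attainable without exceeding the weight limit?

crate D + crate B: weight 6 + 3 = 9 ≤ 10, value 5 + 5 = 10.
crate H + crate B: weight 5 + 3 = 8 ≤ 10, value 7 + 5 = 12.
crate H + crate E: weight 5 + 3 = 8 ≤ 10, value 7 + 3 = 10.
Best is crate H and crate B with total value 12.

12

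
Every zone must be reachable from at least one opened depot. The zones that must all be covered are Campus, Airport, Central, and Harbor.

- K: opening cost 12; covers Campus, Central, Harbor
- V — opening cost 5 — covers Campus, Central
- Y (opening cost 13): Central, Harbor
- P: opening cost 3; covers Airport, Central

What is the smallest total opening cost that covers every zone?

This is an integer covering problem.
The greedy cost-per-new-zone heuristic would pick P, V, and K for 20, but a cheaper cover exists.
Choose K and P: together they cover Campus, Airport, Central, Harbor — every zone.
Total opening cost: 12 + 3 = 15.
No cover costs less than 15.

15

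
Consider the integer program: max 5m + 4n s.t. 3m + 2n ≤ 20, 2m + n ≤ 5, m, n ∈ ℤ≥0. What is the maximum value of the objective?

20

(m,n)=(0,5): 3·0+2·5=10≤20, 2·0+1·5=5≤5, objective 20.
(m,n)=(0,4): 3·0+2·4=8≤20, 2·0+1·4=4≤5, objective 16.
No feasible integer point exceeds 20.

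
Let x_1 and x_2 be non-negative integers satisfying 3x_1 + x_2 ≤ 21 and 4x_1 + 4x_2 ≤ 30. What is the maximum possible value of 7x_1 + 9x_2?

63

Relaxing integrality, the LP optimum is 67.50 at (x_1,x_2) = (0, 7.5), which is not an integer point.
(x_1,x_2)=(0,7): 3·0+1·7=7≤21, 4·0+4·7=28≤30, objective 63.
(x_1,x_2)=(1,6): 3·1+1·6=9≤21, 4·1+4·6=28≤30, objective 61.
(x_1,x_2)=(0,6): 3·0+1·6=6≤21, 4·0+4·6=24≤30, objective 54.
No feasible integer point exceeds 63.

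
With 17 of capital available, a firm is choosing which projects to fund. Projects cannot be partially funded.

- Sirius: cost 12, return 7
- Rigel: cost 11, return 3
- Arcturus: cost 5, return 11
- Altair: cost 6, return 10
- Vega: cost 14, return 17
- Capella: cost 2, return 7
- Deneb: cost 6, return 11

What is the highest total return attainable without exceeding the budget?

Treat it as a binary knapsack problem.
Take Arcturus, Altair, and Deneb: cost 5 + 6 + 6 = 17 ≤ 17, return 11 + 10 + 11 = 32.
No other feasible combination does better.

32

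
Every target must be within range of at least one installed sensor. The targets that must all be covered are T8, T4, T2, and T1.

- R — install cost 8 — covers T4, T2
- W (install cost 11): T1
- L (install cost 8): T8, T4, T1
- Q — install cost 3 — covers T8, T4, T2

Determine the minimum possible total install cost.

11

Choose L and Q: together they cover T8, T4, T2, T1 — every target.
Total install cost: 8 + 3 = 11.
No cover costs less than 11.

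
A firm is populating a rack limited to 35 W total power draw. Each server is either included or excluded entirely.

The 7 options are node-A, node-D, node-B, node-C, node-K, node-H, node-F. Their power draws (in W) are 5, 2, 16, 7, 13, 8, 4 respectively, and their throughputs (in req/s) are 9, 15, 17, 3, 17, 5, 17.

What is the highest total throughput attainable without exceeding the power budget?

Allowing fractional choices, the relaxed optimum would be about 69.7, but servers are indivisible.
node-A + node-D + node-B + node-H + node-F: power draw 5 + 2 + 16 + 8 + 4 = 35 ≤ 35, throughput 9 + 15 + 17 + 5 + 17 = 63.
node-A + node-D + node-K + node-H + node-F: power draw 5 + 2 + 13 + 8 + 4 = 32 ≤ 35, throughput 9 + 15 + 17 + 5 + 17 = 63.
node-D + node-B + node-K + node-F: power draw 2 + 16 + 13 + 4 = 35 ≤ 35, throughput 15 + 17 + 17 + 17 = 66.
Best is node-D, node-B, node-K, and node-F with total throughput 66.

66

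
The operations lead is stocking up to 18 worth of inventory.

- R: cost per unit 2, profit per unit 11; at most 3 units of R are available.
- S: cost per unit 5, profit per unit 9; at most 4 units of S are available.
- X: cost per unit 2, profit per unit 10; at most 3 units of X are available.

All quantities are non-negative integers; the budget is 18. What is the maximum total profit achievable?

Take 3×R, 1×S, and 3×X: cost 17 ≤ 18, profit 3·11 + 1·9 + 3·10 = 72.
R has the best ratio (11/2) and is taken to its limit of 3; remaining capacity is filled optimally with the others.

72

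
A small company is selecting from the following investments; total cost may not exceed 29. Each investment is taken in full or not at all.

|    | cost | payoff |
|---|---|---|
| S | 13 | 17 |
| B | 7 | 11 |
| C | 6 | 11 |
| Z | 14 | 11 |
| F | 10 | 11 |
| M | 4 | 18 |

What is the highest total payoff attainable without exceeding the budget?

B + C + F + M: cost 7 + 6 + 10 + 4 = 27 ≤ 29, payoff 11 + 11 + 11 + 18 = 51.
S + C + M: cost 13 + 6 + 4 = 23 ≤ 29, payoff 17 + 11 + 18 = 46.
Best is B, C, F, and M with total payoff 51.

51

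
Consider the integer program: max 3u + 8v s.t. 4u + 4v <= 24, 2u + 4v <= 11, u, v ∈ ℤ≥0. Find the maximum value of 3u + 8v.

(u,v)=(1,2) is feasible, giving 19.
(u,v)=(0,2) is feasible, giving 16.
(u,v)=(2,1) is feasible, giving 14.
Maximum is 19 at (u,v)=(1,2).

19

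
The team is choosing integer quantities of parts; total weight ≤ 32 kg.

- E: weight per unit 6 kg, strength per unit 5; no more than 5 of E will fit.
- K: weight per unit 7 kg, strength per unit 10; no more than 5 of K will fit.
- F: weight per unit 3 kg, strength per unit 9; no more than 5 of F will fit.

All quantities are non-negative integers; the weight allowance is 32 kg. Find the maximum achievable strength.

65

This is a bounded integer knapsack.
1×E, 2×K, and 4×F: weight 32 ≤ 32, strength 1·5 + 2·10 + 4·9 = 61.
2×K and 5×F: weight 29 ≤ 32, strength 2·10 + 5·9 = 65.
Best is 65.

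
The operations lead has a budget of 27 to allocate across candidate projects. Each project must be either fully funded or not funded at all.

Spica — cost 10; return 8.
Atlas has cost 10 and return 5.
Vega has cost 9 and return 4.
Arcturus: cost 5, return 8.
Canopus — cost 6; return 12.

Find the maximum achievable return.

28

Atlas + Arcturus + Canopus: cost 10 + 5 + 6 = 21 ≤ 27, return 5 + 8 + 12 = 25.
Spica + Arcturus + Canopus: cost 10 + 5 + 6 = 21 ≤ 27, return 8 + 8 + 12 = 28.
Best is Spica, Arcturus, and Canopus with total return 28.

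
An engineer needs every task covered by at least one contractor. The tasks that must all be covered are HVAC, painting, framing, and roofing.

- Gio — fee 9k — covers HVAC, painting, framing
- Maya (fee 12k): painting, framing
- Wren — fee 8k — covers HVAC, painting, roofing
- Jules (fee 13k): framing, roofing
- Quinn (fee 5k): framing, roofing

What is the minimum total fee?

13

Choose Wren and Quinn: together they cover HVAC, painting, framing, roofing — every task.
Total fee: 8 + 5 = 13.
No cover costs less than 13.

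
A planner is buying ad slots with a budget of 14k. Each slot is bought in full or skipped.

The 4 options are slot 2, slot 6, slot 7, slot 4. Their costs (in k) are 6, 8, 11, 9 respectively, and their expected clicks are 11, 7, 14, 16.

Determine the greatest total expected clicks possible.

slot 2 + slot 6: cost 6 + 8 = 14 ≤ 14, expected clicks 11 + 7 = 18.
slot 4: cost 9 ≤ 14, expected clicks 16.
Best is slot 2 and slot 6 with total expected clicks 18.

18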